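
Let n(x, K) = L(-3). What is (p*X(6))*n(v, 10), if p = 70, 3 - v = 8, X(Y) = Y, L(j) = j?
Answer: -1260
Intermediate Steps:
v = -5 (v = 3 - 1*8 = 3 - 8 = -5)
n(x, K) = -3
(p*X(6))*n(v, 10) = (70*6)*(-3) = 420*(-3) = -1260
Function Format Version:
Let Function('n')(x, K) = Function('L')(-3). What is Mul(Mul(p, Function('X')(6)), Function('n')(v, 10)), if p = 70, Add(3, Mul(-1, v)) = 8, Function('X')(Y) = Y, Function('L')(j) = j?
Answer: -1260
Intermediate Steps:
v = -5 (v = Add(3, Mul(-1, 8)) = Add(3, -8) = -5)
Function('n')(x, K) = -3
Mul(Mul(p, Function('X')(6)), Function('n')(v, 10)) = Mul(Mul(70, 6), -3) = Mul(420, -3) = -1260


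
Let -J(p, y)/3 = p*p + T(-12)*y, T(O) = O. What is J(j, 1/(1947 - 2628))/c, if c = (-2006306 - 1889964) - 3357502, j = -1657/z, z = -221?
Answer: 623457687/26807298521068 ≈ 2.3257e-5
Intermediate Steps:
j = 1657/221 (j = -1657/(-221) = -1657*(-1/221) = 1657/221 ≈ 7.4977)
c = -7253772 (c = -3896270 - 3357502 = -7253772)
J(p, y) = -3*p² + 36*y (J(p, y) = -3*(p*p - 12*y) = -3*(p² - 12*y) = -3*p² + 36*y)
J(j, 1/(1947 - 2628))/c = (-3*(1657/221)² + 36/(1947 - 2628))/(-7253772) = (-3*2745649/48841 + 36/(-681))*(-1/7253772) = (-8236947/48841 + 36*(-1/681))*(-1/7253772) = (-8236947/48841 - 12/227)*(-1/7253772) = -1870373061/11086907*(-1/7253772) = 623457687/26807298521068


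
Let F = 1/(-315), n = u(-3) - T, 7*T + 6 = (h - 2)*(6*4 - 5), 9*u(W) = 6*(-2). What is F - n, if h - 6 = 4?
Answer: 6989/315 ≈ 22.187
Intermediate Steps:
h = 10 (h = 6 + 4 = 10)
u(W) = -4/3 (u(W) = (6*(-2))/9 = (⅑)*(-12) = -4/3)
T = 146/7 (T = -6/7 + ((10 - 2)*(6*4 - 5))/7 = -6/7 + (8*(24 - 5))/7 = -6/7 + (8*19)/7 = -6/7 + (⅐)*152 = -6/7 + 152/7 = 146/7 ≈ 20.857)
n = -466/21 (n = -4/3 - 1*146/7 = -4/3 - 146/7 = -466/21 ≈ -22.190)
F = -1/315 ≈ -0.0031746
F - n = -1/315 - 1*(-466/21) = -1/315 + 466/21 = 6989/315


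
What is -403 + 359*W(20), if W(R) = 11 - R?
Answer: -3634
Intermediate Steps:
-403 + 359*W(20) = -403 + 359*(11 - 1*20) = -403 + 359*(11 - 20) = -403 + 359*(-9) = -403 - 3231 = -3634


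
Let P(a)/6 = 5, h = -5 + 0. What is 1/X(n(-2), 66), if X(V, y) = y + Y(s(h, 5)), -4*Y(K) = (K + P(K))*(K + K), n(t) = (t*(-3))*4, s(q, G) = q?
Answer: 2/257 ≈ 0.0077821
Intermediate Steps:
h = -5
P(a) = 30 (P(a) = 6*5 = 30)
n(t) = -12*t (n(t) = -3*t*4 = -12*t)
Y(K) = -K*(30 + K)/2 (Y(K) = -(K + 30)*(K + K)/4 = -(30 + K)*2*K/4 = -K*(30 + K)/2)
X(V, y) = 125/2 + y (X(V, y) = y - ½*(-5)*(30 - 5) = y - ½*(-5)*25 = y + 125/2 = 125/2 + y)
1/X(n(-2), 66) = 1/(125/2 + 66) = 1/(257/2) = 2/257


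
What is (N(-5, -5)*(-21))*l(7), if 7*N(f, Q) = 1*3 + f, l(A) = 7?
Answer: 42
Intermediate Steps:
N(f, Q) = 3/7 + f/7 (N(f, Q) = (1*3 + f)/7 = (3 + f)/7 = 3/7 + f/7)
(N(-5, -5)*(-21))*l(7) = ((3/7 + (⅐)*(-5))*(-21))*7 = ((3/7 - 5/7)*(-21))*7 = -2/7*(-21)*7 = 6*7 = 42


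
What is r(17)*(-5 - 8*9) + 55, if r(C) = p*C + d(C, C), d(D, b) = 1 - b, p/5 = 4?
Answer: -24893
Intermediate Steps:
p = 20 (p = 5*4 = 20)
r(C) = 1 + 19*C (r(C) = 20*C + (1 - C) = 1 + 19*C)
r(17)*(-5 - 8*9) + 55 = (1 + 19*17)*(-5 - 8*9) + 55 = (1 + 323)*(-5 - 72) + 55 = 324*(-77) + 55 = -24948 + 55 = -24893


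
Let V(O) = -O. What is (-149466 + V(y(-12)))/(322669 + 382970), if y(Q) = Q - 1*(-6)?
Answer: -49820/235213 ≈ -0.21181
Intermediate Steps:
y(Q) = 6 + Q (y(Q) = Q + 6 = 6 + Q)
(-149466 + V(y(-12)))/(322669 + 382970) = (-149466 - (6 - 12))/(322669 + 382970) = (-149466 - 1*(-6))/705639 = (-149466 + 6)*(1/705639) = -149460*1/705639 = -49820/235213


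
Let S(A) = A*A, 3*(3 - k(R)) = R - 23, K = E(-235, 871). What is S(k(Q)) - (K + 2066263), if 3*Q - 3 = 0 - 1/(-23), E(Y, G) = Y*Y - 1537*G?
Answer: -33535955045/42849 ≈ -7.8265e+5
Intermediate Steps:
E(Y, G) = Y² - 1537*G
K = -1283502 (K = (-235)² - 1537*871 = 55225 - 1338727 = -1283502)
Q = 70/69 (Q = 1 + (0 - 1/(-23))/3 = 1 + (0 - 1*(-1/23))/3 = 1 + (0 + 1/23)/3 = 1 + (⅓)*(1/23) = 1 + 1/69 = 70/69 ≈ 1.0145)
k(R) = 32/3 - R/3 (k(R) = 3 - (R - 23)/3 = 3 - (-23 + R)/3 = 3 + (23/3 - R/3) = 32/3 - R/3)
S(A) = A²
S(k(Q)) - (K + 2066263) = (32/3 - ⅓*70/69)² - (-1283502 + 2066263) = (32/3 - 70/207)² - 1*782761 = (2138/207)² - 782761 = 4571044/42849 - 782761 = -33535955045/42849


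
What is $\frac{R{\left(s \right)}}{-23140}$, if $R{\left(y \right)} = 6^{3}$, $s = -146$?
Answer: $- \frac{54}{5785} \approx -0.0093345$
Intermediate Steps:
$R{\left(y \right)} = 216$
$\frac{R{\left(s \right)}}{-23140} = \frac{216}{-23140} = 216 \left(- \frac{1}{23140}\right) = - \frac{54}{5785}$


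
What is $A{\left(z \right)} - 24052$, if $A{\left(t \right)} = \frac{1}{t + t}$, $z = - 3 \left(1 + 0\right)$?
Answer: $- \frac{144313}{6} \approx -24052.0$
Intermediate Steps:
$z = -3$ ($z = \left(-3\right) 1 = -3$)
$A{\left(t \right)} = \frac{1}{2 t}$
$A{\left(z \right)} - 24052 = \frac{1}{2 \left(-3\right)} - 24052 = \frac{1}{2} \left(- \frac{1}{3}\right) - 24052 = - \frac{1}{6} - 24052 = - \frac{144313}{6}$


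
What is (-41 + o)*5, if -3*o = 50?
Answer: -865/3 ≈ -288.33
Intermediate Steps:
o = -50/3 (o = -⅓*50 = -50/3 ≈ -16.667)
(-41 + o)*5 = (-41 - 50/3)*5 = -173/3*5 = -865/3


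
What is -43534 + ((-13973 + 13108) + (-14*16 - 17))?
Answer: -44640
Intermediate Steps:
-43534 + ((-13973 + 13108) + (-14*16 - 17)) = -43534 + (-865 + (-224 - 17)) = -43534 + (-865 - 241) = -43534 - 1106 = -44640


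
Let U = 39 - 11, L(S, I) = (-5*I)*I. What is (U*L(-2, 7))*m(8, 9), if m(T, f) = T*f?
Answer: -493920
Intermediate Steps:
L(S, I) = -5*I**2
U = 28
(U*L(-2, 7))*m(8, 9) = (28*(-5*7**2))*(8*9) = (28*(-5*49))*72 = (28*(-245))*72 = -6860*72 = -493920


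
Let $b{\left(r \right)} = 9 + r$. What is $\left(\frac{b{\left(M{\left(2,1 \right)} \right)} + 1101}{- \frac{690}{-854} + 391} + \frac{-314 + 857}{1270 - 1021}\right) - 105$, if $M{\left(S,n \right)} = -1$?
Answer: $- \frac{1388451199}{13886066} \approx -99.989$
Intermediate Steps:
$\left(\frac{b{\left(M{\left(2,1 \right)} \right)} + 1101}{- \frac{690}{-854} + 391} + \frac{-314 + 857}{1270 - 1021}\right) - 105 = \left(\frac{\left(9 - 1\right) + 1101}{- \frac{690}{-854} + 391} + \frac{-314 + 857}{1270 - 1021}\right) - 105 = \left(\frac{8 + 1101}{\left(-690\right) \left(- \frac{1}{854}\right) + 391} + \frac{543}{249}\right) - 105 = \left(\frac{1109}{\frac{345}{427} + 391} + 543 \cdot \frac{1}{249}\right) - 105 = \left(\frac{1109}{\frac{167302}{427}} + \frac{181}{83}\right) - 105 = \left(1109 \cdot \frac{427}{167302} + \frac{181}{83}\right) - 105 = \left(\frac{473543}{167302} + \frac{181}{83}\right) - 105 = \frac{69585731}{13886066} - 105 = - \frac{1388451199}{13886066}$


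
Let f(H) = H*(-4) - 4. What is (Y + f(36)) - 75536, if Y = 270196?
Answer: 194512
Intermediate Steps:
f(H) = -4 - 4*H (f(H) = -4*H - 4 = -4 - 4*H)
(Y + f(36)) - 75536 = (270196 + (-4 - 4*36)) - 75536 = (270196 + (-4 - 144)) - 75536 = (270196 - 148) - 75536 = 270048 - 75536 = 194512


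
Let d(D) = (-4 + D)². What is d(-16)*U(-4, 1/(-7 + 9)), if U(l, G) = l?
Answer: -1600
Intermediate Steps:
d(-16)*U(-4, 1/(-7 + 9)) = (-4 - 16)²*(-4) = (-20)²*(-4) = 400*(-4) = -1600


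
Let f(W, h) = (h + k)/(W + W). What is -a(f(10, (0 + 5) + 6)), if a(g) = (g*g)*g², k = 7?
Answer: -6561/10000 ≈ -0.65610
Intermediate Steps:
f(W, h) = (7 + h)/(2*W) (f(W, h) = (h + 7)/(W + W) = (7 + h)/((2*W)) = (7 + h)*(1/(2*W)) = (7 + h)/(2*W))
a(g) = g⁴ (a(g) = g²*g² = g⁴)
-a(f(10, (0 + 5) + 6)) = -((½)*(7 + ((0 + 5) + 6))/10)⁴ = -((½)*(⅒)*(7 + (5 + 6)))⁴ = -((½)*(⅒)*(7 + 11))⁴ = -((½)*(⅒)*18)⁴ = -(9/10)⁴ = -1*6561/10000 = -6561/10000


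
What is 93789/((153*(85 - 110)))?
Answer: -613/25 ≈ -24.520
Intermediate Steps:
93789/((153*(85 - 110))) = 93789/((153*(-25))) = 93789/(-3825) = 93789*(-1/3825) = -613/25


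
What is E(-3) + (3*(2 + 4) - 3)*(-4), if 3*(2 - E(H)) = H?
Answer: -57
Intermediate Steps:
E(H) = 2 - H/3
E(-3) + (3*(2 + 4) - 3)*(-4) = (2 - ⅓*(-3)) + (3*(2 + 4) - 3)*(-4) = (2 + 1) + (3*6 - 3)*(-4) = 3 + (18 - 3)*(-4) = 3 + 15*(-4) = 3 - 60 = -57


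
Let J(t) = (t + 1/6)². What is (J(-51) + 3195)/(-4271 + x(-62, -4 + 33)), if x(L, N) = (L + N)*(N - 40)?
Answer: -208045/140688 ≈ -1.4788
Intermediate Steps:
J(t) = (⅙ + t)² (J(t) = (t + ⅙)² = (⅙ + t)²)
x(L, N) = (-40 + N)*(L + N) (x(L, N) = (L + N)*(-40 + N) = (-40 + N)*(L + N))
(J(-51) + 3195)/(-4271 + x(-62, -4 + 33)) = ((1 + 6*(-51))²/36 + 3195)/(-4271 + ((-4 + 33)² - 40*(-62) - 40*(-4 + 33) - 62*(-4 + 33))) = ((1 - 306)²/36 + 3195)/(-4271 + (29² + 2480 - 40*29 - 62*29)) = ((1/36)*(-305)² + 3195)/(-4271 + (841 + 2480 - 1160 - 1798)) = ((1/36)*93025 + 3195)/(-4271 + 363) = (93025/36 + 3195)/(-3908) = (208045/36)*(-1/3908) = -208045/140688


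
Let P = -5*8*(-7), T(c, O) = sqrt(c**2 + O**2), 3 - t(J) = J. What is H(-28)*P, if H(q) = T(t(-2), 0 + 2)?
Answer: 280*sqrt(29) ≈ 1507.8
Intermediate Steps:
t(J) = 3 - J
T(c, O) = sqrt(O**2 + c**2)
H(q) = sqrt(29) (H(q) = sqrt((0 + 2)**2 + (3 - 1*(-2))**2) = sqrt(2**2 + (3 + 2)**2) = sqrt(4 + 5**2) = sqrt(4 + 25) = sqrt(29))
P = 280 (P = -40*(-7) = 280)
H(-28)*P = sqrt(29)*280 = 280*sqrt(29)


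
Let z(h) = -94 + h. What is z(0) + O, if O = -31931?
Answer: -32025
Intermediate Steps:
z(0) + O = (-94 + 0) - 31931 = -94 - 31931 = -32025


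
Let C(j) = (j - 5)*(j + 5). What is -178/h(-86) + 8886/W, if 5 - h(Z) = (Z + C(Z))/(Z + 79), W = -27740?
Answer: -2490239/5076420 ≈ -0.49055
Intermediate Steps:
C(j) = (-5 + j)*(5 + j)
h(Z) = 5 - (-25 + Z + Z²)/(79 + Z) (h(Z) = 5 - (Z + (-25 + Z²))/(Z + 79) = 5 - (-25 + Z + Z²)/(79 + Z))
-178/h(-86) + 8886/W = -178*(79 - 86)/(420 - 1*(-86)² + 4*(-86)) + 8886/(-27740) = -178*(-7/(420 - 1*7396 - 344)) + 8886*(-1/27740) = -178*(-7/(420 - 7396 - 344)) - 4443/13870 = -178/((-⅐*(-7320))) - 4443/13870 = -178/7320/7 - 4443/13870 = -178*7/7320 - 4443/13870 = -623/3660 - 4443/13870 = -2490239/5076420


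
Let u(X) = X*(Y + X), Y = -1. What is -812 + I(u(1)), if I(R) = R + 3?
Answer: -809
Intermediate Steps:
u(X) = X*(-1 + X)
I(R) = 3 + R
-812 + I(u(1)) = -812 + (3 + 1*(-1 + 1)) = -812 + (3 + 1*0) = -812 + (3 + 0) = -812 + 3 = -809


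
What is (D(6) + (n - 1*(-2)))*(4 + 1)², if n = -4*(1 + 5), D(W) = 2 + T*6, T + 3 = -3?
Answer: -1400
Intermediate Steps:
T = -6 (T = -3 - 3 = -6)
D(W) = -34 (D(W) = 2 - 6*6 = 2 - 36 = -34)
n = -24 (n = -4*6 = -24)
(D(6) + (n - 1*(-2)))*(4 + 1)² = (-34 + (-24 - 1*(-2)))*(4 + 1)² = (-34 + (-24 + 2))*5² = (-34 - 22)*25 = -56*25 = -1400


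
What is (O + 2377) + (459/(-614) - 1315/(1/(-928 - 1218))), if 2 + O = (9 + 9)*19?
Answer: 1734369639/614 ≈ 2.8247e+6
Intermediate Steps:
O = 340 (O = -2 + (9 + 9)*19 = -2 + 18*19 = -2 + 342 = 340)
(O + 2377) + (459/(-614) - 1315/(1/(-928 - 1218))) = (340 + 2377) + (459/(-614) - 1315/(1/(-928 - 1218))) = 2717 + (459*(-1/614) - 1315/(1/(-2146))) = 2717 + (-459/614 - 1315/(-1/2146)) = 2717 + (-459/614 - 1315*(-2146)) = 2717 + (-459/614 + 2821990) = 2717 + 1732701401/614 = 1734369639/614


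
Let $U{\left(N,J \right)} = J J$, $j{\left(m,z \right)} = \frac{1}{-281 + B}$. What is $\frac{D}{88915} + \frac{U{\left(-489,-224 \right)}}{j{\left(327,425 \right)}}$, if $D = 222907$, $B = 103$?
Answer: $- \frac{794128806213}{88915} \approx -8.9313 \cdot 10^{6}$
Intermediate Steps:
$j{\left(m,z \right)} = - \frac{1}{178}$ ($j{\left(m,z \right)} = \frac{1}{-281 + 103} = \frac{1}{-178} = - \frac{1}{178}$)
$U{\left(N,J \right)} = J^{2}$
$\frac{D}{88915} + \frac{U{\left(-489,-224 \right)}}{j{\left(327,425 \right)}} = \frac{222907}{88915} + \frac{\left(-224\right)^{2}}{- \frac{1}{178}} = 222907 \cdot \frac{1}{88915} + 50176 \left(-178\right) = \frac{222907}{88915} - 8931328 = - \frac{794128806213}{88915}$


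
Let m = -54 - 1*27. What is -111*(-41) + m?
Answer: 4470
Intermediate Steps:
m = -81 (m = -54 - 27 = -81)
-111*(-41) + m = -111*(-41) - 81 = 4551 - 81 = 4470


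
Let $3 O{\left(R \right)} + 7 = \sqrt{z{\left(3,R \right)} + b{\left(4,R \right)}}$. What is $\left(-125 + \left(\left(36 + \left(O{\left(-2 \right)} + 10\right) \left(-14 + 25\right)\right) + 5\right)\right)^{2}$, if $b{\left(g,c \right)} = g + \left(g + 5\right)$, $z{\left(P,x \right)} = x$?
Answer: $148 + \frac{22 \sqrt{11}}{9} \approx 156.11$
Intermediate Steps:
$b{\left(g,c \right)} = 5 + 2 g$ ($b{\left(g,c \right)} = g + \left(5 + g\right) = 5 + 2 g$)
$O{\left(R \right)} = - \frac{7}{3} + \frac{\sqrt{13 + R}}{3}$ ($O{\left(R \right)} = - \frac{7}{3} + \frac{\sqrt{R + \left(5 + 2 \cdot 4\right)}}{3} = - \frac{7}{3} + \frac{\sqrt{R + \left(5 + 8\right)}}{3} = - \frac{7}{3} + \frac{\sqrt{R + 13}}{3} = - \frac{7}{3} + \frac{\sqrt{13 + R}}{3}$)
$\left(-125 + \left(\left(36 + \left(O{\left(-2 \right)} + 10\right) \left(-14 + 25\right)\right) + 5\right)\right)^{2} = \left(-125 + \left(\left(36 + \left(\left(- \frac{7}{3} + \frac{\sqrt{13 - 2}}{3}\right) + 10\right) \left(-14 + 25\right)\right) + 5\right)\right)^{2} = \left(-125 + \left(\left(36 + \left(\left(- \frac{7}{3} + \frac{\sqrt{11}}{3}\right) + 10\right) 11\right) + 5\right)\right)^{2} = \left(-125 + \left(\left(36 + \left(\frac{23}{3} + \frac{\sqrt{11}}{3}\right) 11\right) + 5\right)\right)^{2} = \left(-125 + \left(\left(36 + \left(\frac{253}{3} + \frac{11 \sqrt{11}}{3}\right)\right) + 5\right)\right)^{2} = \left(-125 + \left(\left(\frac{361}{3} + \frac{11 \sqrt{11}}{3}\right) + 5\right)\right)^{2} = \left(-125 + \left(\frac{376}{3} + \frac{11 \sqrt{11}}{3}\right)\right)^{2} = \left(\frac{1}{3} + \frac{11 \sqrt{11}}{3}\right)^{2}$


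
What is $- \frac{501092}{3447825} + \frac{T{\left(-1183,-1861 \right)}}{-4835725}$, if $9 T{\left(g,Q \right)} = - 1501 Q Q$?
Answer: $\frac{238686929692787}{2000728025775} \approx 119.3$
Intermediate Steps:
$T{\left(g,Q \right)} = - \frac{1501 Q^{2}}{9}$ ($T{\left(g,Q \right)} = \frac{- 1501 Q Q}{9} = \frac{\left(-1501\right) Q^{2}}{9} = - \frac{1501 Q^{2}}{9}$)
$- \frac{501092}{3447825} + \frac{T{\left(-1183,-1861 \right)}}{-4835725} = - \frac{501092}{3447825} + \frac{\left(- \frac{1501}{9}\right) \left(-1861\right)^{2}}{-4835725} = \left(-501092\right) \frac{1}{3447825} + \left(- \frac{1501}{9}\right) 3463321 \left(- \frac{1}{4835725}\right) = - \frac{501092}{3447825} - - \frac{5198444821}{43521525} = - \frac{501092}{3447825} + \frac{5198444821}{43521525} = \frac{238686929692787}{2000728025775}$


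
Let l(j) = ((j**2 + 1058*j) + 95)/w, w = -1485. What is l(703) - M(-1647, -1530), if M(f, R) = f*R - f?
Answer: -3745750223/1485 ≈ -2.5224e+6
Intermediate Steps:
l(j) = -19/297 - 1058*j/1485 - j**2/1485 (l(j) = ((j**2 + 1058*j) + 95)/(-1485) = (95 + j**2 + 1058*j)*(-1/1485) = -19/297 - 1058*j/1485 - j**2/1485)
M(f, R) = -f + R*f (M(f, R) = R*f - f = -f + R*f)
l(703) - M(-1647, -1530) = (-19/297 - 1058/1485*703 - 1/1485*703**2) - (-1647)*(-1 - 1530) = (-19/297 - 743774/1485 - 1/1485*494209) - (-1647)*(-1531) = (-19/297 - 743774/1485 - 494209/1485) - 1*2521557 = -1238078/1485 - 2521557 = -3745750223/1485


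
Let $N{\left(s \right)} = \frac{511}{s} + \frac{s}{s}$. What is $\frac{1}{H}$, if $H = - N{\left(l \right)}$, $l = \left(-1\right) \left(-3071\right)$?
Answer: $- \frac{3071}{3582} \approx -0.85734$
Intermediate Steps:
$l = 3071$
$N{\left(s \right)} = 1 + \frac{511}{s}$ ($N{\left(s \right)} = \frac{511}{s} + 1 = 1 + \frac{511}{s}$)
$H = - \frac{3582}{3071}$ ($H = - \frac{511 + 3071}{3071} = - \frac{3582}{3071} \approx -1.1664$)
$\frac{1}{H} = \frac{1}{- \frac{3582}{3071}} = - \frac{3071}{3582}$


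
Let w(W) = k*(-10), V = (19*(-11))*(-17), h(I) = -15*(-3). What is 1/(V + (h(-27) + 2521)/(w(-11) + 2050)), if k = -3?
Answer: 1040/3696403 ≈ 0.00028135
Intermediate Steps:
h(I) = 45
V = 3553 (V = -209*(-17) = 3553)
w(W) = 30 (w(W) = -3*(-10) = 30)
1/(V + (h(-27) + 2521)/(w(-11) + 2050)) = 1/(3553 + (45 + 2521)/(30 + 2050)) = 1/(3553 + 2566/2080) = 1/(3553 + 2566*(1/2080)) = 1/(3553 + 1283/1040) = 1/(3696403/1040) = 1040/3696403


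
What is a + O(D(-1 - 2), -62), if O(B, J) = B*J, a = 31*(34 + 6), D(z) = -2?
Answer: 1364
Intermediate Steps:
a = 1240 (a = 31*40 = 1240)
a + O(D(-1 - 2), -62) = 1240 - 2*(-62) = 1240 + 124 = 1364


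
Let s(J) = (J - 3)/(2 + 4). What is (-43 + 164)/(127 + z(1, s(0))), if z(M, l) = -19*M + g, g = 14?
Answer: 121/122 ≈ 0.99180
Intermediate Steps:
s(J) = -½ + J/6 (s(J) = (-3 + J)/6 = (-3 + J)*(⅙) = -½ + J/6)
z(M, l) = 14 - 19*M (z(M, l) = -19*M + 14 = 14 - 19*M)
(-43 + 164)/(127 + z(1, s(0))) = (-43 + 164)/(127 + (14 - 19*1)) = 121/(127 + (14 - 19)) = 121/(127 - 5) = 121/122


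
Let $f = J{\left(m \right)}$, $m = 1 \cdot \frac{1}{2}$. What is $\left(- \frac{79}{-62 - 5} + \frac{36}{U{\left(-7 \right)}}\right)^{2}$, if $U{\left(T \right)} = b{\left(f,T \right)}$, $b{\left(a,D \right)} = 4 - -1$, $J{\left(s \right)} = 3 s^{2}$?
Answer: $\frac{7879249}{112225} \approx 70.209$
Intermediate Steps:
$m = \frac{1}{2}$ ($m = 1 \cdot \frac{1}{2} = \frac{1}{2} \approx 0.5$)
$f = \frac{3}{4} \approx 0.75$
$b{\left(a,D \right)} = 5$ ($b{\left(a,D \right)} = 4 + 1 = 5$)
$U{\left(T \right)} = 5$
$\left(- \frac{79}{-62 - 5} + \frac{36}{U{\left(-7 \right)}}\right)^{2} = \left(- \frac{79}{-62 - 5} + \frac{36}{5}\right)^{2} = \left(- \frac{79}{-62 - 5} + 36 \cdot \frac{1}{5}\right)^{2} = \left(- \frac{79}{-67} + \frac{36}{5}\right)^{2} = \left(\left(-79\right) \left(- \frac{1}{67}\right) + \frac{36}{5}\right)^{2} = \left(\frac{79}{67} + \frac{36}{5}\right)^{2} = \left(\frac{2807}{335}\right)^{2} = \frac{7879249}{112225}$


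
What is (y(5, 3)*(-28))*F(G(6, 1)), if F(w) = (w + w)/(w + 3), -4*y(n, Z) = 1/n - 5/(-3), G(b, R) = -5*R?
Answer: 196/3 ≈ 65.333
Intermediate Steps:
y(n, Z) = -5/12 - 1/(4*n) (y(n, Z) = -(1/n - 5/(-3))/4 = -(1/n - 5*(-1/3))/4 = -(1/n + 5/3)/4 = -(5/3 + 1/n)/4 = -5/12 - 1/(4*n))
F(w) = 2*w/(3 + w) (F(w) = (2*w)/(3 + w) = 2*w/(3 + w))
(y(5, 3)*(-28))*F(G(6, 1)) = (((1/12)*(-3 - 5*5)/5)*(-28))*(2*(-5*1)/(3 - 5*1)) = (((1/12)*(1/5)*(-3 - 25))*(-28))*(2*(-5)/(3 - 5)) = (((1/12)*(1/5)*(-28))*(-28))*(2*(-5)/(-2)) = (-7/15*(-28))*(2*(-5)*(-1/2)) = (196/15)*5 = 196/3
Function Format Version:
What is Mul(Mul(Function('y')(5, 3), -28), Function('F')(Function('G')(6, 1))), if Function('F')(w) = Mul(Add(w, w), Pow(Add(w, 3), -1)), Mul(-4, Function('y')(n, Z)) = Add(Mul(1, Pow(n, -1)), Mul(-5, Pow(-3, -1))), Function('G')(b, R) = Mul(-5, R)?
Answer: Rational(196, 3) ≈ 65.333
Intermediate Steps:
Function('y')(n, Z) = Add(Rational(-5, 12), Mul(Rational(-1, 4), Pow(n, -1))) (Function('y')(n, Z) = Mul(Rational(-1, 4), Add(Mul(1, Pow(n, -1)), Mul(-5, Pow(-3, -1)))) = Mul(Rational(-1, 4), Add(Pow(n, -1), Mul(-5, Rational(-1, 3)))) = Mul(Rational(-1, 4), Add(Pow(n, -1), Rational(5, 3))) = Mul(Rational(-1, 4), Add(Rational(5, 3), Pow(n, -1))) = Add(Rational(-5, 12), Mul(Rational(-1, 4), Pow(n, -1))))
Function('F')(w) = Mul(2, w, Pow(Add(3, w), -1)) (Function('F')(w) = Mul(Mul(2, w), Pow(Add(3, w), -1)) = Mul(2, w, Pow(Add(3, w), -1)))
Mul(Mul(Function('y')(5, 3), -28), Function('F')(Function('G')(6, 1))) = Mul(Mul(Mul(Rational(1, 12), Pow(5, -1), Add(-3, Mul(-5, 5))), -28), Mul(2, Mul(-5, 1), Pow(Add(3, Mul(-5, 1)), -1))) = Mul(Mul(Mul(Rational(1, 12), Rational(1, 5), Add(-3, -25)), -28), Mul(2, -5, Pow(Add(3, -5), -1))) = Mul(Mul(Mul(Rational(1, 12), Rational(1, 5), -28), -28), Mul(2, -5, Pow(-2, -1))) = Mul(Mul(Rational(-7, 15), -28), Mul(2, -5, Rational(-1, 2))) = Mul(Rational(196, 15), 5) = Rational(196, 3)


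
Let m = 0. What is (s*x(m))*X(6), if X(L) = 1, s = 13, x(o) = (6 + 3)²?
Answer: 1053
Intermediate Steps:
x(o) = 81 (x(o) = 9² = 81)
(s*x(m))*X(6) = (13*81)*1 = 1053*1 = 1053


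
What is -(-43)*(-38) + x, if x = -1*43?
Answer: -1677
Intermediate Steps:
x = -43
-(-43)*(-38) + x = -(-43)*(-38) - 43 = -43*38 - 43 = -1634 - 43 = -1677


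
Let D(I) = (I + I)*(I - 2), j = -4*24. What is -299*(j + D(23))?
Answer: -260130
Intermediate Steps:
j = -96
D(I) = 2*I*(-2 + I) (D(I) = (2*I)*(-2 + I) = 2*I*(-2 + I))
-299*(j + D(23)) = -299*(-96 + 2*23*(-2 + 23)) = -299*(-96 + 2*23*21) = -299*(-96 + 966) = -299*870 = -260130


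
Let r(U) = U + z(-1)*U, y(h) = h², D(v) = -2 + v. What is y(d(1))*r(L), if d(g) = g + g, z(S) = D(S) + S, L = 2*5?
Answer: -120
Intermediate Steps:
L = 10
z(S) = -2 + 2*S (z(S) = (-2 + S) + S = -2 + 2*S)
d(g) = 2*g
r(U) = -3*U (r(U) = U + (-2 + 2*(-1))*U = U + (-2 - 2)*U = U - 4*U = -3*U)
y(d(1))*r(L) = (2*1)²*(-3*10) = 2²*(-30) = 4*(-30) = -120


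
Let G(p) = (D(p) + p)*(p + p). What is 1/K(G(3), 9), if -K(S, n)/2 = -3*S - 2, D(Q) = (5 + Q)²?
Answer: 1/2416 ≈ 0.00041391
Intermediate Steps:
G(p) = 2*p*(p + (5 + p)²) (G(p) = ((5 + p)² + p)*(p + p) = (p + (5 + p)²)*(2*p) = 2*p*(p + (5 + p)²))
K(S, n) = 4 + 6*S (K(S, n) = -2*(-3*S - 2) = -2*(-2 - 3*S) = 4 + 6*S)
1/K(G(3), 9) = 1/(4 + 6*(2*3*(3 + (5 + 3)²))) = 1/(4 + 6*(2*3*(3 + 8²))) = 1/(4 + 6*(2*3*(3 + 64))) = 1/(4 + 6*(2*3*67)) = 1/(4 + 6*402) = 1/(4 + 2412) = 1/2416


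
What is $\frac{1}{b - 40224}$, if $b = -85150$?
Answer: $- \frac{1}{125374} \approx -7.9761 \cdot 10^{-6}$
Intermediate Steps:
$\frac{1}{b - 40224} = \frac{1}{-85150 - 40224} = \frac{1}{-125374} = - \frac{1}{125374}$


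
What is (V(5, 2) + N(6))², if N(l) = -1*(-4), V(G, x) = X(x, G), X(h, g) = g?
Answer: 81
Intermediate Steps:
V(G, x) = G
N(l) = 4
(V(5, 2) + N(6))² = (5 + 4)² = 9² = 81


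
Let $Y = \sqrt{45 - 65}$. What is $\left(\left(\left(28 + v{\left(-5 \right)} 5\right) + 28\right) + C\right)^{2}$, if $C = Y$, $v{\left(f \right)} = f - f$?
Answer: $3116 + 224 i \sqrt{5} \approx 3116.0 + 500.88 i$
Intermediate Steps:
$v{\left(f \right)} = 0$
$Y = 2 i \sqrt{5}$ ($Y = \sqrt{-20} = 2 i \sqrt{5} \approx 4.4721 i$)
$C = 2 i \sqrt{5} \approx 4.4721 i$
$\left(\left(\left(28 + v{\left(-5 \right)} 5\right) + 28\right) + C\right)^{2} = \left(\left(\left(28 + 0 \cdot 5\right) + 28\right) + 2 i \sqrt{5}\right)^{2} = \left(\left(\left(28 + 0\right) + 28\right) + 2 i \sqrt{5}\right)^{2} = \left(\left(28 + 28\right) + 2 i \sqrt{5}\right)^{2} = \left(56 + 2 i \sqrt{5}\right)^{2}$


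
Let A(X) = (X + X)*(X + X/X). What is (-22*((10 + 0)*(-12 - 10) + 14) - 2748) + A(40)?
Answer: 5064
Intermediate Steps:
A(X) = 2*X*(1 + X) (A(X) = (2*X)*(X + 1) = (2*X)*(1 + X) = 2*X*(1 + X))
(-22*((10 + 0)*(-12 - 10) + 14) - 2748) + A(40) = (-22*((10 + 0)*(-12 - 10) + 14) - 2748) + 2*40*(1 + 40) = (-22*(10*(-22) + 14) - 2748) + 2*40*41 = (-22*(-220 + 14) - 2748) + 3280 = (-22*(-206) - 2748) + 3280 = (4532 - 2748) + 3280 = 1784 + 3280 = 5064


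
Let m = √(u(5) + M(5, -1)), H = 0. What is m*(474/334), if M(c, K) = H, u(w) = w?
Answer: 237*√5/167 ≈ 3.1733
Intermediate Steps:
M(c, K) = 0
m = √5 (m = √(5 + 0) = √5 ≈ 2.2361)
m*(474/334) = √5*(474/334) = √5*(474*(1/334)) = √5*(237/167) = 237*√5/167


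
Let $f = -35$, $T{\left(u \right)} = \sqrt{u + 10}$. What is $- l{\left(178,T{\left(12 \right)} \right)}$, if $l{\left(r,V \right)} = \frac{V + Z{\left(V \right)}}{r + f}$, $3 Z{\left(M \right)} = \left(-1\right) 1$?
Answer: $\frac{1}{429} - \frac{\sqrt{22}}{143} \approx -0.030469$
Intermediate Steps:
$Z{\left(M \right)} = - \frac{1}{3}$ ($Z{\left(M \right)} = \frac{\left(-1\right) 1}{3} = \frac{1}{3} \left(-1\right) = - \frac{1}{3}$)
$T{\left(u \right)} = \sqrt{10 + u}$
$l{\left(r,V \right)} = \frac{- \frac{1}{3} + V}{-35 + r}$ ($l{\left(r,V \right)} = \frac{V - \frac{1}{3}}{r - 35} = \frac{- \frac{1}{3} + V}{-35 + r}$)
$- l{\left(178,T{\left(12 \right)} \right)} = - \frac{- \frac{1}{3} + \sqrt{10 + 12}}{-35 + 178} = - \frac{- \frac{1}{3} + \sqrt{22}}{143} = - (- \frac{1}{429} + \frac{\sqrt{22}}{143}) = \frac{1}{429} - \frac{\sqrt{22}}{143}$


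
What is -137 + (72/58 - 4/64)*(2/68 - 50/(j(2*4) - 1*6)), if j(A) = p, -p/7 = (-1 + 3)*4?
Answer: -66518765/489056 ≈ -136.01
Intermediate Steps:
p = -56 (p = -7*(-1 + 3)*4 = -14*4 = -7*8 = -56)
j(A) = -56
-137 + (72/58 - 4/64)*(2/68 - 50/(j(2*4) - 1*6)) = -137 + (72/58 - 4/64)*(2/68 - 50/(-56 - 1*6)) = -137 + (72*(1/58) - 4*1/64)*(2*(1/68) - 50/(-56 - 6)) = -137 + (36/29 - 1/16)*(1/34 - 50/(-62)) = -137 + 547*(1/34 - 50*(-1/62))/464 = -137 + 547*(1/34 + 25/31)/464 = -137 + (547/464)*(881/1054) = -137 + 481907/489056 = -66518765/489056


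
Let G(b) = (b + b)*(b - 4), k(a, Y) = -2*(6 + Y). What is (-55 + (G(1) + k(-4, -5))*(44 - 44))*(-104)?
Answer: 5720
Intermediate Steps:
k(a, Y) = -12 - 2*Y
G(b) = 2*b*(-4 + b) (G(b) = (2*b)*(-4 + b) = 2*b*(-4 + b))
(-55 + (G(1) + k(-4, -5))*(44 - 44))*(-104) = (-55 + (2*1*(-4 + 1) + (-12 - 2*(-5)))*(44 - 44))*(-104) = (-55 + (2*1*(-3) + (-12 + 10))*0)*(-104) = (-55 + (-6 - 2)*0)*(-104) = (-55 - 8*0)*(-104) = (-55 + 0)*(-104) = -55*(-104) = 5720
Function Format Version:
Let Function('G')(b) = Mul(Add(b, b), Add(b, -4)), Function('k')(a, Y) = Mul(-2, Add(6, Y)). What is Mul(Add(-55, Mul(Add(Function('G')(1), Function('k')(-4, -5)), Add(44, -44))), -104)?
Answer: 5720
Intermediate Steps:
Function('k')(a, Y) = Add(-12, Mul(-2, Y))
Function('G')(b) = Mul(2, b, Add(-4, b)) (Function('G')(b) = Mul(Mul(2, b), Add(-4, b)) = Mul(2, b, Add(-4, b)))
Mul(Add(-55, Mul(Add(Function('G')(1), Function('k')(-4, -5)), Add(44, -44))), -104) = Mul(Add(-55, Mul(Add(Mul(2, 1, Add(-4, 1)), Add(-12, Mul(-2, -5))), Add(44, -44))), -104) = Mul(Add(-55, Mul(Add(Mul(2, 1, -3), Add(-12, 10)), 0)), -104) = Mul(Add(-55, Mul(Add(-6, -2), 0)), -104) = Mul(Add(-55, Mul(-8, 0)), -104) = Mul(Add(-55, 0), -104) = Mul(-55, -104) = 5720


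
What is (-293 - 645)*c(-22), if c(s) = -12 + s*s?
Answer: -442736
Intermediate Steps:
c(s) = -12 + s**2
(-293 - 645)*c(-22) = (-293 - 645)*(-12 + (-22)**2) = -938*(-12 + 484) = -938*472 = -442736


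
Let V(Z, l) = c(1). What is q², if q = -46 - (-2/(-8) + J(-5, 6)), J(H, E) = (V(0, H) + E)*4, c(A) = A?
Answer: 88209/16 ≈ 5513.1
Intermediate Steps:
V(Z, l) = 1
J(H, E) = 4 + 4*E (J(H, E) = (1 + E)*4 = 4 + 4*E)
q = -297/4 (q = -46 - (-2/(-8) + (4 + 4*6)) = -46 - (-2*(-⅛) + (4 + 24)) = -46 - (¼ + 28) = -46 - 1*113/4 = -46 - 113/4 = -297/4 ≈ -74.250)
q² = (-297/4)² = 88209/16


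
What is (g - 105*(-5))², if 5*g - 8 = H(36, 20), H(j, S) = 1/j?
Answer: 8984954521/32400 ≈ 2.7731e+5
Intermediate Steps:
g = 289/180 (g = 8/5 + (⅕)/36 = 8/5 + (⅕)*(1/36) = 8/5 + 1/180 = 289/180 ≈ 1.6056)
(g - 105*(-5))² = (289/180 - 105*(-5))² = (289/180 + 525)² = (94789/180)² = 8984954521/32400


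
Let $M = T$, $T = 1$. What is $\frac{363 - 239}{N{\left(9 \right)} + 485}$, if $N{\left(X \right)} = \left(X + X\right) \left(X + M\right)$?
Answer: $\frac{124}{665} \approx 0.18647$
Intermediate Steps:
$M = 1$
$N{\left(X \right)} = 2 X \left(1 + X\right)$ ($N{\left(X \right)} = \left(X + X\right) \left(X + 1\right) = 2 X \left(1 + X\right)$)
$\frac{363 - 239}{N{\left(9 \right)} + 485} = \frac{363 - 239}{2 \cdot 9 \left(1 + 9\right) + 485} = \frac{124}{2 \cdot 9 \cdot 10 + 485} = \frac{124}{180 + 485} = \frac{124}{665}$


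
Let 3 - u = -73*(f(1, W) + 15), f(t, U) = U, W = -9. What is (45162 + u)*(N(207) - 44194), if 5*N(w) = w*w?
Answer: -8122851963/5 ≈ -1.6246e+9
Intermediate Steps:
N(w) = w**2/5 (N(w) = (w*w)/5 = w**2/5)
u = 441 (u = 3 - (-73)*(-9 + 15) = 3 - (-73)*6 = 3 - 1*(-438) = 3 + 438 = 441)
(45162 + u)*(N(207) - 44194) = (45162 + 441)*((1/5)*207**2 - 44194) = 45603*((1/5)*42849 - 44194) = 45603*(42849/5 - 44194) = 45603*(-178121/5) = -8122851963/5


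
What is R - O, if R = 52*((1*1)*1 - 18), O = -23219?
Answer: 22335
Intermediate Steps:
R = -884 (R = 52*(1*1 - 18) = 52*(1 - 18) = 52*(-17) = -884)
R - O = -884 - 1*(-23219) = -884 + 23219 = 22335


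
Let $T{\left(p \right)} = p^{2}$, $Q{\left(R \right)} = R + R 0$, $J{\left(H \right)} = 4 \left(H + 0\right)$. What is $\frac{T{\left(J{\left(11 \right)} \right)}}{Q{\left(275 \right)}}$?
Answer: $\frac{176}{25} \approx 7.04$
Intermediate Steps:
$J{\left(H \right)} = 4 H$
$Q{\left(R \right)} = R$ ($Q{\left(R \right)} = R + 0 = R$)
$\frac{T{\left(J{\left(11 \right)} \right)}}{Q{\left(275 \right)}} = \frac{\left(4 \cdot 11\right)^{2}}{275} = 44^{2} \cdot \frac{1}{275} = 1936 \cdot \frac{1}{275} = \frac{176}{25}$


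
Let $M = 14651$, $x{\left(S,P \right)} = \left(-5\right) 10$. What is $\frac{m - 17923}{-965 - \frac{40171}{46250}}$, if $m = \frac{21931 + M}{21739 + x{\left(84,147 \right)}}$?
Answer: $\frac{17977160631250}{968878450069} \approx 18.555$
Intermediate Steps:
$x{\left(S,P \right)} = -50$
$m = \frac{36582}{21689}$ ($m = \frac{21931 + 14651}{21739 - 50} = \frac{36582}{21689} \approx 1.6867$)
$\frac{m - 17923}{-965 - \frac{40171}{46250}} = \frac{\frac{36582}{21689} - 17923}{-965 - \frac{40171}{46250}} = - \frac{388695365}{21689 \left(-965 - \frac{40171}{46250}\right)} = - \frac{388695365}{21689 \left(- \frac{44671421}{46250}\right)} = \left(- \frac{388695365}{21689}\right) \left(- \frac{46250}{44671421}\right) = \frac{17977160631250}{968878450069}$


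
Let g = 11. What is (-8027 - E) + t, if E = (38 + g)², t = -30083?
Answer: -40511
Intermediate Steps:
E = 2401 (E = (38 + 11)² = 49² = 2401)
(-8027 - E) + t = (-8027 - 1*2401) - 30083 = (-8027 - 2401) - 30083 = -10428 - 30083 = -40511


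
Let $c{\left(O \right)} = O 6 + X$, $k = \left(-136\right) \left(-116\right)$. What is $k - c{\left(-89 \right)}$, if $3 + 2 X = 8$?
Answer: $\frac{32615}{2} \approx 16308.0$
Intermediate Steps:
$X = \frac{5}{2}$ ($X = - \frac{3}{2} + \frac{1}{2} \cdot 8 = - \frac{3}{2} + 4 = \frac{5}{2} \approx 2.5$)
$k = 15776$
$c{\left(O \right)} = \frac{5}{2} + 6 O$ ($c{\left(O \right)} = O 6 + \frac{5}{2} = 6 O + \frac{5}{2} = \frac{5}{2} + 6 O$)
$k - c{\left(-89 \right)} = 15776 - \left(\frac{5}{2} + 6 \left(-89\right)\right) = 15776 - \left(\frac{5}{2} - 534\right) = 15776 - - \frac{1063}{2} = 15776 + \frac{1063}{2} = \frac{32615}{2}$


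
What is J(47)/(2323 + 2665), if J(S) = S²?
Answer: 2209/4988 ≈ 0.44286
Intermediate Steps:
J(47)/(2323 + 2665) = 47²/(2323 + 2665) = 2209/4988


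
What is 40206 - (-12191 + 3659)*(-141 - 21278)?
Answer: -182706702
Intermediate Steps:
40206 - (-12191 + 3659)*(-141 - 21278) = 40206 - (-8532)*(-21419) = 40206 - 1*182746908 = 40206 - 182746908 = -182706702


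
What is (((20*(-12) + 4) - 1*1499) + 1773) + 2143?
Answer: 2181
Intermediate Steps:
(((20*(-12) + 4) - 1*1499) + 1773) + 2143 = (((-240 + 4) - 1499) + 1773) + 2143 = ((-236 - 1499) + 1773) + 2143 = (-1735 + 1773) + 2143 = 38 + 2143 = 2181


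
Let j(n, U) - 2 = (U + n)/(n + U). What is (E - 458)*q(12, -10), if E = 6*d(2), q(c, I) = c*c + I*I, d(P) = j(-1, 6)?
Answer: -107360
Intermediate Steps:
j(n, U) = 3 (j(n, U) = 2 + (U + n)/(n + U) = 2 + (U + n)/(U + n) = 2 + 1 = 3)
d(P) = 3
q(c, I) = I**2 + c**2 (q(c, I) = c**2 + I**2 = I**2 + c**2)
E = 18 (E = 6*3 = 18)
(E - 458)*q(12, -10) = (18 - 458)*((-10)**2 + 12**2) = -440*(100 + 144) = -440*244 = -107360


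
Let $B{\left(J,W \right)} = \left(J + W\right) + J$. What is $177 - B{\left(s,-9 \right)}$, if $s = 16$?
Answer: $154$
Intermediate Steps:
$B{\left(J,W \right)} = W + 2 J$
$177 - B{\left(s,-9 \right)} = 177 - \left(-9 + 2 \cdot 16\right) = 177 - \left(-9 + 32\right) = 177 - 23 = 154$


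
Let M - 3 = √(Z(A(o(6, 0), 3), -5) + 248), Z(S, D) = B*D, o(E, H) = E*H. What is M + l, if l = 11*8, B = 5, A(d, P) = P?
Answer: 91 + √223 ≈ 105.93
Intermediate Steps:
Z(S, D) = 5*D
l = 88
M = 3 + √223 (M = 3 + √(5*(-5) + 248) = 3 + √(-25 + 248) = 3 + √223 ≈ 17.933)
M + l = (3 + √223) + 88 = 91 + √223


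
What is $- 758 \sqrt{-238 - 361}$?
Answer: $- 758 i \sqrt{599} \approx - 18552.0 i$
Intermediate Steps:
$- 758 \sqrt{-238 - 361} = - 758 \sqrt{-599} = - 758 i \sqrt{599}$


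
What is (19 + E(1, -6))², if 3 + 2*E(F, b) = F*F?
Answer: 324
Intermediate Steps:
E(F, b) = -3/2 + F²/2 (E(F, b) = -3/2 + (F*F)/2 = -3/2 + F²/2)
(19 + E(1, -6))² = (19 + (-3/2 + (½)*1²))² = (19 + (-3/2 + (½)*1))² = (19 + (-3/2 + ½))² = (19 - 1)² = 18² = 324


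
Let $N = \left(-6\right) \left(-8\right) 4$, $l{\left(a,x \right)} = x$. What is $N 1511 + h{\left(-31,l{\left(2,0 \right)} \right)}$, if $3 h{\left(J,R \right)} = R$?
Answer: $290112$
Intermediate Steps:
$N = 192$ ($N = 48 \cdot 4 = 192$)
$h{\left(J,R \right)} = \frac{R}{3}$
$N 1511 + h{\left(-31,l{\left(2,0 \right)} \right)} = 192 \cdot 1511 + \frac{1}{3} \cdot 0 = 290112 + 0 = 290112$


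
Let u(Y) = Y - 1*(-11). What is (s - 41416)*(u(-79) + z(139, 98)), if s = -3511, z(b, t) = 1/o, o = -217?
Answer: 662987739/217 ≈ 3.0552e+6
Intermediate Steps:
z(b, t) = -1/217 (z(b, t) = 1/(-217) = -1/217)
u(Y) = 11 + Y (u(Y) = Y + 11 = 11 + Y)
(s - 41416)*(u(-79) + z(139, 98)) = (-3511 - 41416)*((11 - 79) - 1/217) = -44927*(-68 - 1/217) = -44927*(-14757/217) = 662987739/217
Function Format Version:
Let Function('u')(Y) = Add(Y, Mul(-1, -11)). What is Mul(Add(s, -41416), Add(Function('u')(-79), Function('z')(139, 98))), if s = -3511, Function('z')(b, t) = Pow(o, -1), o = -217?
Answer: Rational(662987739, 217) ≈ 3.0552e+6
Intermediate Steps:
Function('z')(b, t) = Rational(-1, 217) (Function('z')(b, t) = Pow(-217, -1) = Rational(-1, 217))
Function('u')(Y) = Add(11, Y) (Function('u')(Y) = Add(Y, 11) = Add(11, Y))
Mul(Add(s, -41416), Add(Function('u')(-79), Function('z')(139, 98))) = Mul(Add(-3511, -41416), Add(Add(11, -79), Rational(-1, 217))) = Mul(-44927, Add(-68, Rational(-1, 217))) = Mul(-44927, Rational(-14757, 217)) = Rational(662987739, 217)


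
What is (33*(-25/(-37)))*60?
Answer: 49500/37 ≈ 1337.8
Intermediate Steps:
(33*(-25/(-37)))*60 = (33*(-25*(-1/37)))*60 = (33*(25/37))*60 = (825/37)*60 = 49500/37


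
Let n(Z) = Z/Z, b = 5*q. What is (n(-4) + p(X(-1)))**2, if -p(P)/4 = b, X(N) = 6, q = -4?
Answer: 6561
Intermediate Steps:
b = -20 (b = 5*(-4) = -20)
p(P) = 80 (p(P) = -4*(-20) = 80)
n(Z) = 1
(n(-4) + p(X(-1)))**2 = (1 + 80)**2 = 81**2 = 6561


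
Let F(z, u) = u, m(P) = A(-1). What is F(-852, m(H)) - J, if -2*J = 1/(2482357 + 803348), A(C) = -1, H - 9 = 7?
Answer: -6571409/6571410 ≈ -1.0000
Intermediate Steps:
H = 16 (H = 9 + 7 = 16)
m(P) = -1
J = -1/6571410 (J = -1/(2*(2482357 + 803348)) = -1/2/3285705 = -1/2*1/3285705 = -1/6571410 ≈ -1.5217e-7)
F(-852, m(H)) - J = -1 - 1*(-1/6571410) = -1 + 1/6571410 = -6571409/6571410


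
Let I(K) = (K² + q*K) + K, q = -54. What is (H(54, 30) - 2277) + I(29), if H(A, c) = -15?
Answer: -2988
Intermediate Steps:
I(K) = K² - 53*K (I(K) = (K² - 54*K) + K = K² - 53*K)
(H(54, 30) - 2277) + I(29) = (-15 - 2277) + 29*(-53 + 29) = -2292 + 29*(-24) = -2292 - 696 = -2988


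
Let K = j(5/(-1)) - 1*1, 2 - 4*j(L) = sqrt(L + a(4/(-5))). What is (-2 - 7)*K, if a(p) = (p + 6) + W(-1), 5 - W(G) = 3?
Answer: 9/2 + 9*sqrt(55)/20 ≈ 7.8373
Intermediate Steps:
W(G) = 2 (W(G) = 5 - 1*3 = 5 - 3 = 2)
a(p) = 8 + p (a(p) = (p + 6) + 2 = (6 + p) + 2 = 8 + p)
j(L) = 1/2 - sqrt(36/5 + L)/4 (j(L) = 1/2 - sqrt(L + (8 + 4/(-5)))/4 = 1/2 - sqrt(L + (8 + 4*(-1/5)))/4 = 1/2 - sqrt(L + (8 - 4/5))/4 = 1/2 - sqrt(L + 36/5)/4 = 1/2 - sqrt(36/5 + L)/4)
K = -1/2 - sqrt(55)/20 (K = (1/2 - sqrt(180 + 25*(5/(-1)))/20) - 1*1 = (1/2 - sqrt(180 + 25*(5*(-1)))/20) - 1 = (1/2 - sqrt(180 + 25*(-5))/20) - 1 = (1/2 - sqrt(180 - 125)/20) - 1 = (1/2 - sqrt(55)/20) - 1 = -1/2 - sqrt(55)/20 ≈ -0.87081)
(-2 - 7)*K = (-2 - 7)*(-1/2 - sqrt(55)/20) = -9*(-1/2 - sqrt(55)/20) = 9/2 + 9*sqrt(55)/20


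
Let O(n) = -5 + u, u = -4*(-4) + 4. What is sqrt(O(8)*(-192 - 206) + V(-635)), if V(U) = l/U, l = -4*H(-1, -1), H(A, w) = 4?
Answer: 7*I*sqrt(49127410)/635 ≈ 77.266*I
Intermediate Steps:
u = 20 (u = 16 + 4 = 20)
O(n) = 15 (O(n) = -5 + 20 = 15)
l = -16 (l = -4*4 = -16)
V(U) = -16/U
sqrt(O(8)*(-192 - 206) + V(-635)) = sqrt(15*(-192 - 206) - 16/(-635)) = sqrt(15*(-398) - 16*(-1/635)) = sqrt(-5970 + 16/635) = sqrt(-3790934/635) = 7*I*sqrt(49127410)/635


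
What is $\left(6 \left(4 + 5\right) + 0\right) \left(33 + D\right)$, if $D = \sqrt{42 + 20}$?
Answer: $1782 + 54 \sqrt{62} \approx 2207.2$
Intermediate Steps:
$D = \sqrt{62} \approx 7.874$
$\left(6 \left(4 + 5\right) + 0\right) \left(33 + D\right) = \left(6 \left(4 + 5\right) + 0\right) \left(33 + \sqrt{62}\right) = \left(6 \cdot 9 + 0\right) \left(33 + \sqrt{62}\right) = \left(54 + 0\right) \left(33 + \sqrt{62}\right) = 54 \left(33 + \sqrt{62}\right) = 1782 + 54 \sqrt{62}$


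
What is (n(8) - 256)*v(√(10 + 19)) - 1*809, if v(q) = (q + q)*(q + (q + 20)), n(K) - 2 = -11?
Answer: -31549 - 10600*√29 ≈ -88632.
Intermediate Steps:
n(K) = -9 (n(K) = 2 - 11 = -9)
v(q) = 2*q*(20 + 2*q) (v(q) = (2*q)*(q + (20 + q)) = (2*q)*(20 + 2*q) = 2*q*(20 + 2*q))
(n(8) - 256)*v(√(10 + 19)) - 1*809 = (-9 - 256)*(4*√(10 + 19)*(10 + √(10 + 19))) - 1*809 = -1060*√29*(10 + √29) - 809 = -809 - 1060*√29*(10 + √29)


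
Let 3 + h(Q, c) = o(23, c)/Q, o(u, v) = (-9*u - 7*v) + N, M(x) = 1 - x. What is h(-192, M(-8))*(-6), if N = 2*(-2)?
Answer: 151/16 ≈ 9.4375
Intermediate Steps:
N = -4
o(u, v) = -4 - 9*u - 7*v (o(u, v) = (-9*u - 7*v) - 4 = -4 - 9*u - 7*v)
h(Q, c) = -3 + (-211 - 7*c)/Q (h(Q, c) = -3 + (-4 - 9*23 - 7*c)/Q = -3 + (-4 - 207 - 7*c)/Q = -3 + (-211 - 7*c)/Q)
h(-192, M(-8))*(-6) = ((-211 - 7*(1 - 1*(-8)) - 3*(-192))/(-192))*(-6) = -(-211 - 7*(1 + 8) + 576)/192*(-6) = -(-211 - 7*9 + 576)/192*(-6) = -(-211 - 63 + 576)/192*(-6) = -1/192*302*(-6) = -151/96*(-6) = 151/16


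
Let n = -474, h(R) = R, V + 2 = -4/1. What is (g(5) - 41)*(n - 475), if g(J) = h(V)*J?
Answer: 67379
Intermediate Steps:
V = -6 (V = -2 - 4/1 = -2 - 4*1 = -2 - 4 = -6)
g(J) = -6*J
(g(5) - 41)*(n - 475) = (-6*5 - 41)*(-474 - 475) = (-30 - 41)*(-949) = -71*(-949) = 67379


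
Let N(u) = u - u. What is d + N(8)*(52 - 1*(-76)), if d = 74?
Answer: 74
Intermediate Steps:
N(u) = 0
d + N(8)*(52 - 1*(-76)) = 74 + 0*(52 - 1*(-76)) = 74 + 0*(52 + 76) = 74 + 0*128 = 74 + 0 = 74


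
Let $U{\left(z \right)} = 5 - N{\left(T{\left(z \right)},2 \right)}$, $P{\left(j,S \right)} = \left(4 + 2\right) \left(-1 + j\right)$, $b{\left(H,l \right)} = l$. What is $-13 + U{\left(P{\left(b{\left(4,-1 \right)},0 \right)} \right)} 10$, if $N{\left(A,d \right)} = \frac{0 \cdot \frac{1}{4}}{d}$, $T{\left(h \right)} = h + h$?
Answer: $37$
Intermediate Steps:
$T{\left(h \right)} = 2 h$
$N{\left(A,d \right)} = 0$ ($N{\left(A,d \right)} = \frac{0 \cdot \frac{1}{4}}{d} = \frac{0}{d} = 0$)
$P{\left(j,S \right)} = -6 + 6 j$ ($P{\left(j,S \right)} = 6 \left(-1 + j\right) = -6 + 6 j$)
$U{\left(z \right)} = 5$ ($U{\left(z \right)} = 5 - 0 = 5 + 0 = 5$)
$-13 + U{\left(P{\left(b{\left(4,-1 \right)},0 \right)} \right)} 10 = -13 + 5 \cdot 10 = -13 + 50 = 37$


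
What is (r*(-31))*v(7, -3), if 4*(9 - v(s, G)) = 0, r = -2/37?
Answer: 558/37 ≈ 15.081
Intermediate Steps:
r = -2/37 (r = -2*1/37 = -2/37 ≈ -0.054054)
v(s, G) = 9 (v(s, G) = 9 - ¼*0 = 9 + 0 = 9)
(r*(-31))*v(7, -3) = -2/37*(-31)*9 = (62/37)*9 = 558/37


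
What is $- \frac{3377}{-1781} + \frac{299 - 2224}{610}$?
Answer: $- \frac{273691}{217282} \approx -1.2596$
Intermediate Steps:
$- \frac{3377}{-1781} + \frac{299 - 2224}{610} = \left(-3377\right) \left(- \frac{1}{1781}\right) - \frac{385}{122} = \frac{3377}{1781} - \frac{385}{122} = - \frac{273691}{217282}$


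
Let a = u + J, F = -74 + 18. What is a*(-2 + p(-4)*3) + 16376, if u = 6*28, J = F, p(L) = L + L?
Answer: 13464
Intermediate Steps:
p(L) = 2*L
F = -56
J = -56
u = 168
a = 112 (a = 168 - 56 = 112)
a*(-2 + p(-4)*3) + 16376 = 112*(-2 + (2*(-4))*3) + 16376 = 112*(-2 - 8*3) + 16376 = 112*(-2 - 24) + 16376 = 112*(-26) + 16376 = -2912 + 16376 = 13464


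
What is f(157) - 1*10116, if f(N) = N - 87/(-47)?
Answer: -467986/47 ≈ -9957.2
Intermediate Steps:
f(N) = 87/47 + N (f(N) = N - 87*(-1/47) = N + 87/47 = 87/47 + N)
f(157) - 1*10116 = (87/47 + 157) - 1*10116 = 7466/47 - 10116 = -467986/47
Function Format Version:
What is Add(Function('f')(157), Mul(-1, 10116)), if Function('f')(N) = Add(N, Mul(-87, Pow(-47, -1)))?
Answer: Rational(-467986, 47) ≈ -9957.2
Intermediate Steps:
Function('f')(N) = Add(Rational(87, 47), N) (Function('f')(N) = Add(N, Mul(-87, Rational(-1, 47))) = Add(N, Rational(87, 47)) = Add(Rational(87, 47), N))
Add(Function('f')(157), Mul(-1, 10116)) = Add(Add(Rational(87, 47), 157), Mul(-1, 10116)) = Add(Rational(7466, 47), -10116) = Rational(-467986, 47)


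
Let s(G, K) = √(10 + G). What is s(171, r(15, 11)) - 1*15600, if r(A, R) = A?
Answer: -15600 + √181 ≈ -15587.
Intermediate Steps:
s(171, r(15, 11)) - 1*15600 = √(10 + 171) - 1*15600 = √181 - 15600 = -15600 + √181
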